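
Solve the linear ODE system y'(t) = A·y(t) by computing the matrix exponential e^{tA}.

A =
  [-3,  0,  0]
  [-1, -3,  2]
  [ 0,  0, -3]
e^{tA} =
  [exp(-3*t), 0, 0]
  [-t*exp(-3*t), exp(-3*t), 2*t*exp(-3*t)]
  [0, 0, exp(-3*t)]

Strategy: write A = P · J · P⁻¹ where J is a Jordan canonical form, so e^{tA} = P · e^{tJ} · P⁻¹, and e^{tJ} can be computed block-by-block.

A has Jordan form
J =
  [-3,  1,  0]
  [ 0, -3,  0]
  [ 0,  0, -3]
(up to reordering of blocks).

Per-block formulas:
  For a 1×1 block at λ = -3: exp(t · [-3]) = [e^(-3t)].
  For a 2×2 Jordan block J_2(-3): exp(t · J_2(-3)) = e^(-3t)·(I + t·N), where N is the 2×2 nilpotent shift.

After assembling e^{tJ} and conjugating by P, we get:

e^{tA} =
  [exp(-3*t), 0, 0]
  [-t*exp(-3*t), exp(-3*t), 2*t*exp(-3*t)]
  [0, 0, exp(-3*t)]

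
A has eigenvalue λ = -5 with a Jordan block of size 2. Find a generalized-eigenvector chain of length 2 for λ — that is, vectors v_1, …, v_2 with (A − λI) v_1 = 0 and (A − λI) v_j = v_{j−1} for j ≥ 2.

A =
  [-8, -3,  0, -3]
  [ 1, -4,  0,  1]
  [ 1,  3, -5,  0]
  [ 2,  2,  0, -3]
A Jordan chain for λ = -5 of length 2:
v_1 = (-3, 1, 1, 2)ᵀ
v_2 = (1, 0, 0, 0)ᵀ

Let N = A − (-5)·I. We want v_2 with N^2 v_2 = 0 but N^1 v_2 ≠ 0; then v_{j-1} := N · v_j for j = 2, …, 2.

Pick v_2 = (1, 0, 0, 0)ᵀ.
Then v_1 = N · v_2 = (-3, 1, 1, 2)ᵀ.

Sanity check: (A − (-5)·I) v_1 = (0, 0, 0, 0)ᵀ = 0. ✓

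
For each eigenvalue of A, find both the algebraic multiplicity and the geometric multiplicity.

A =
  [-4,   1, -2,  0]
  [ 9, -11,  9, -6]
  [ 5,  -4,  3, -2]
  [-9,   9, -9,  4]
λ = -2: alg = 4, geom = 2

Step 1 — factor the characteristic polynomial to read off the algebraic multiplicities:
  χ_A(x) = (x + 2)^4

Step 2 — compute geometric multiplicities via the rank-nullity identity g(λ) = n − rank(A − λI):
  rank(A − (-2)·I) = 2, so dim ker(A − (-2)·I) = n − 2 = 2

Summary:
  λ = -2: algebraic multiplicity = 4, geometric multiplicity = 2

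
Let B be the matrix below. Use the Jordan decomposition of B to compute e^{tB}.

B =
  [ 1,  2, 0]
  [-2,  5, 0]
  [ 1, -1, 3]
e^{tB} =
  [-2*t*exp(3*t) + exp(3*t), 2*t*exp(3*t), 0]
  [-2*t*exp(3*t), 2*t*exp(3*t) + exp(3*t), 0]
  [t*exp(3*t), -t*exp(3*t), exp(3*t)]

Strategy: write B = P · J · P⁻¹ where J is a Jordan canonical form, so e^{tB} = P · e^{tJ} · P⁻¹, and e^{tJ} can be computed block-by-block.

B has Jordan form
J =
  [3, 1, 0]
  [0, 3, 0]
  [0, 0, 3]
(up to reordering of blocks).

Per-block formulas:
  For a 2×2 Jordan block J_2(3): exp(t · J_2(3)) = e^(3t)·(I + t·N), where N is the 2×2 nilpotent shift.
  For a 1×1 block at λ = 3: exp(t · [3]) = [e^(3t)].

After assembling e^{tJ} and conjugating by P, we get:

e^{tB} =
  [-2*t*exp(3*t) + exp(3*t), 2*t*exp(3*t), 0]
  [-2*t*exp(3*t), 2*t*exp(3*t) + exp(3*t), 0]
  [t*exp(3*t), -t*exp(3*t), exp(3*t)]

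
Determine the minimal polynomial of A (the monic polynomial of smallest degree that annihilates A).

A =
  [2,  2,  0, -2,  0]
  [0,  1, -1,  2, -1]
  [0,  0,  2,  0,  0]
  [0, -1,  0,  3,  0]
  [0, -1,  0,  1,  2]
x^3 - 6*x^2 + 12*x - 8

The characteristic polynomial is χ_A(x) = (x - 2)^5, so the eigenvalues are known. The minimal polynomial is
  m_A(x) = Π_λ (x − λ)^{k_λ}
where k_λ is the size of the *largest* Jordan block for λ (equivalently, the smallest k with (A − λI)^k v = 0 for every generalised eigenvector v of λ).

  λ = 2: largest Jordan block has size 3, contributing (x − 2)^3

So m_A(x) = (x - 2)^3 = x^3 - 6*x^2 + 12*x - 8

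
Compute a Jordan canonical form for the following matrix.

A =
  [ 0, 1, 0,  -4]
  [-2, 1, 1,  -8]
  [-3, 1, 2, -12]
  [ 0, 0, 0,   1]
J_3(1) ⊕ J_1(1)

The characteristic polynomial is
  det(x·I − A) = x^4 - 4*x^3 + 6*x^2 - 4*x + 1 = (x - 1)^4

Eigenvalues and multiplicities (the geometric multiplicity of λ is n − rank(A − λI), which equals the number of Jordan blocks for λ):
  λ = 1: algebraic multiplicity = 4, geometric multiplicity = 2

Determining the block sizes for each eigenvalue:
  λ = 1: with am = 4 and gm = 2, the partition is not yet determined (e.g. several partitions of 4 into 2 parts exist). Let N = A − (1)·I. Computing rank(N^1) = 2, rank(N^2) = 1, rank(N^3) = 0; the number of blocks of size ≥ j is rank(N^{j−1}) − rank(N^j), giving [2, 1, 1]. So we have 1 block(s) of size 3, 1 block(s) of size 1 → block sizes [3, 1]

Assembling the blocks gives a Jordan form
J =
  [1, 1, 0, 0]
  [0, 1, 1, 0]
  [0, 0, 1, 0]
  [0, 0, 0, 1]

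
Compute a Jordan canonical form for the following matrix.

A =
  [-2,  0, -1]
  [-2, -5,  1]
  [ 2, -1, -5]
J_3(-4)

The characteristic polynomial is
  det(x·I − A) = x^3 + 12*x^2 + 48*x + 64 = (x + 4)^3

Eigenvalues and multiplicities (the geometric multiplicity of λ is n − rank(A − λI), which equals the number of Jordan blocks for λ):
  λ = -4: algebraic multiplicity = 3, geometric multiplicity = 1

Determining the block sizes for each eigenvalue:
  λ = -4: one block (gm = 1), so the single block has size am = 3 → block sizes [3]

Assembling the blocks gives a Jordan form
J =
  [-4,  1,  0]
  [ 0, -4,  1]
  [ 0,  0, -4]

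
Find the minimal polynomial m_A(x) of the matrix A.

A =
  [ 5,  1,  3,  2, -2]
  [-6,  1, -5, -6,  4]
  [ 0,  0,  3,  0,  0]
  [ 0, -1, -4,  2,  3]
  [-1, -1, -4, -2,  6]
x^5 - 17*x^4 + 115*x^3 - 387*x^2 + 648*x - 432

The characteristic polynomial is χ_A(x) = (x - 4)^2*(x - 3)^3, so the eigenvalues are known. The minimal polynomial is
  m_A(x) = Π_λ (x − λ)^{k_λ}
where k_λ is the size of the *largest* Jordan block for λ (equivalently, the smallest k with (A − λI)^k v = 0 for every generalised eigenvector v of λ).

  λ = 3: largest Jordan block has size 3, contributing (x − 3)^3
  λ = 4: largest Jordan block has size 2, contributing (x − 4)^2

So m_A(x) = (x - 4)^2*(x - 3)^3 = x^5 - 17*x^4 + 115*x^3 - 387*x^2 + 648*x - 432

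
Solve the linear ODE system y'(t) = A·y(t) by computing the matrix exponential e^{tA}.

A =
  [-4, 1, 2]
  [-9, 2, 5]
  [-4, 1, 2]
e^{tA} =
  [-t^2/2 - 4*t + 1, t, t^2/2 + 2*t]
  [-t^2 - 9*t, 2*t + 1, t^2 + 5*t]
  [-t^2/2 - 4*t, t, t^2/2 + 2*t + 1]

Strategy: write A = P · J · P⁻¹ where J is a Jordan canonical form, so e^{tA} = P · e^{tJ} · P⁻¹, and e^{tJ} can be computed block-by-block.

A has Jordan form
J =
  [0, 1, 0]
  [0, 0, 1]
  [0, 0, 0]
(up to reordering of blocks).

Per-block formulas:
  For a 3×3 Jordan block J_3(0): exp(t · J_3(0)) = e^(0t)·(I + t·N + (t^2/2)·N^2), where N is the 3×3 nilpotent shift.

After assembling e^{tJ} and conjugating by P, we get:

e^{tA} =
  [-t^2/2 - 4*t + 1, t, t^2/2 + 2*t]
  [-t^2 - 9*t, 2*t + 1, t^2 + 5*t]
  [-t^2/2 - 4*t, t, t^2/2 + 2*t + 1]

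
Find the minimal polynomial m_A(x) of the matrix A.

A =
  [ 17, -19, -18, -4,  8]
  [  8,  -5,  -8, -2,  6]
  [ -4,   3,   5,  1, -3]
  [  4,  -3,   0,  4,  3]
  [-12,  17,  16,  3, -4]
x^4 - 12*x^3 + 46*x^2 - 60*x + 25

The characteristic polynomial is χ_A(x) = (x - 5)^3*(x - 1)^2, so the eigenvalues are known. The minimal polynomial is
  m_A(x) = Π_λ (x − λ)^{k_λ}
where k_λ is the size of the *largest* Jordan block for λ (equivalently, the smallest k with (A − λI)^k v = 0 for every generalised eigenvector v of λ).

  λ = 1: largest Jordan block has size 2, contributing (x − 1)^2
  λ = 5: largest Jordan block has size 2, contributing (x − 5)^2

So m_A(x) = (x - 5)^2*(x - 1)^2 = x^4 - 12*x^3 + 46*x^2 - 60*x + 25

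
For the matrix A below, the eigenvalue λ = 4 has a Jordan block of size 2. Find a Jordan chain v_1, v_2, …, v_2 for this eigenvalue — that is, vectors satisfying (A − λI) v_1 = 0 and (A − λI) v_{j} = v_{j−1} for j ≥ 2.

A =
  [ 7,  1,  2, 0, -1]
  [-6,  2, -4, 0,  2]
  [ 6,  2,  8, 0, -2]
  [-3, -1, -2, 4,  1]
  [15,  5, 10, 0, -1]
A Jordan chain for λ = 4 of length 2:
v_1 = (3, -6, 6, -3, 15)ᵀ
v_2 = (1, 0, 0, 0, 0)ᵀ

Let N = A − (4)·I. We want v_2 with N^2 v_2 = 0 but N^1 v_2 ≠ 0; then v_{j-1} := N · v_j for j = 2, …, 2.

Pick v_2 = (1, 0, 0, 0, 0)ᵀ.
Then v_1 = N · v_2 = (3, -6, 6, -3, 15)ᵀ.

Sanity check: (A − (4)·I) v_1 = (0, 0, 0, 0, 0)ᵀ = 0. ✓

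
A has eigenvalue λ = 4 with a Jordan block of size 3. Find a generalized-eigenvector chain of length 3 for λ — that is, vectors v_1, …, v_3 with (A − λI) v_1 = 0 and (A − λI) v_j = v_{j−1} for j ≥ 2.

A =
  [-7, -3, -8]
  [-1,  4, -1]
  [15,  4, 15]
A Jordan chain for λ = 4 of length 3:
v_1 = (4, -4, -4)ᵀ
v_2 = (-11, -1, 15)ᵀ
v_3 = (1, 0, 0)ᵀ

Let N = A − (4)·I. We want v_3 with N^3 v_3 = 0 but N^2 v_3 ≠ 0; then v_{j-1} := N · v_j for j = 3, …, 2.

Pick v_3 = (1, 0, 0)ᵀ.
Then v_2 = N · v_3 = (-11, -1, 15)ᵀ.
Then v_1 = N · v_2 = (4, -4, -4)ᵀ.

Sanity check: (A − (4)·I) v_1 = (0, 0, 0)ᵀ = 0. ✓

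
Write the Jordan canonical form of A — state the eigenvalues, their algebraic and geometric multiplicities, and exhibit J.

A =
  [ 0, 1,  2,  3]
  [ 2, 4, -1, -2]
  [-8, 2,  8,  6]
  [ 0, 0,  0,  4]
J_3(4) ⊕ J_1(4)

The characteristic polynomial is
  det(x·I − A) = x^4 - 16*x^3 + 96*x^2 - 256*x + 256 = (x - 4)^4

Eigenvalues and multiplicities (the geometric multiplicity of λ is n − rank(A − λI), which equals the number of Jordan blocks for λ):
  λ = 4: algebraic multiplicity = 4, geometric multiplicity = 2

Determining the block sizes for each eigenvalue:
  λ = 4: with am = 4 and gm = 2, the partition is not yet determined (e.g. several partitions of 4 into 2 parts exist). Let N = A − (4)·I. Computing rank(N^1) = 2, rank(N^2) = 1, rank(N^3) = 0; the number of blocks of size ≥ j is rank(N^{j−1}) − rank(N^j), giving [2, 1, 1]. So we have 1 block(s) of size 3, 1 block(s) of size 1 → block sizes [3, 1]

Assembling the blocks gives a Jordan form
J =
  [4, 1, 0, 0]
  [0, 4, 1, 0]
  [0, 0, 4, 0]
  [0, 0, 0, 4]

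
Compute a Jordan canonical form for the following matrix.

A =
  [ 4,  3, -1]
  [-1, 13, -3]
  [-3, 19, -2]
J_3(5)

The characteristic polynomial is
  det(x·I − A) = x^3 - 15*x^2 + 75*x - 125 = (x - 5)^3

Eigenvalues and multiplicities (the geometric multiplicity of λ is n − rank(A − λI), which equals the number of Jordan blocks for λ):
  λ = 5: algebraic multiplicity = 3, geometric multiplicity = 1

Determining the block sizes for each eigenvalue:
  λ = 5: one block (gm = 1), so the single block has size am = 3 → block sizes [3]

Assembling the blocks gives a Jordan form
J =
  [5, 1, 0]
  [0, 5, 1]
  [0, 0, 5]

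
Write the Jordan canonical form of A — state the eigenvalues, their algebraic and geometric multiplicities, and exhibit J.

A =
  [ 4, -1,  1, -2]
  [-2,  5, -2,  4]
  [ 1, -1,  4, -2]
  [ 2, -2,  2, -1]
J_2(3) ⊕ J_1(3) ⊕ J_1(3)

The characteristic polynomial is
  det(x·I − A) = x^4 - 12*x^3 + 54*x^2 - 108*x + 81 = (x - 3)^4

Eigenvalues and multiplicities (the geometric multiplicity of λ is n − rank(A − λI), which equals the number of Jordan blocks for λ):
  λ = 3: algebraic multiplicity = 4, geometric multiplicity = 3

Determining the block sizes for each eigenvalue:
  λ = 3: 3 blocks summing to 4 forces exactly one block of size 2 and the rest size 1 → block sizes [2, 1, 1]

Assembling the blocks gives a Jordan form
J =
  [3, 1, 0, 0]
  [0, 3, 0, 0]
  [0, 0, 3, 0]
  [0, 0, 0, 3]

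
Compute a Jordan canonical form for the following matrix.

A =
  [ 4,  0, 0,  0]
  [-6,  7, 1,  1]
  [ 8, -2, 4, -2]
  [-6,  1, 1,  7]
J_1(4) ⊕ J_2(6) ⊕ J_1(6)

The characteristic polynomial is
  det(x·I − A) = x^4 - 22*x^3 + 180*x^2 - 648*x + 864 = (x - 6)^3*(x - 4)

Eigenvalues and multiplicities (the geometric multiplicity of λ is n − rank(A − λI), which equals the number of Jordan blocks for λ):
  λ = 4: algebraic multiplicity = 1, geometric multiplicity = 1
  λ = 6: algebraic multiplicity = 3, geometric multiplicity = 2

Determining the block sizes for each eigenvalue:
  λ = 4: one block (gm = 1), so the single block has size am = 1 → block sizes [1]
  λ = 6: 2 blocks summing to 3 forces exactly one block of size 2 and the rest size 1 → block sizes [2, 1]

Assembling the blocks gives a Jordan form
J =
  [4, 0, 0, 0]
  [0, 6, 1, 0]
  [0, 0, 6, 0]
  [0, 0, 0, 6]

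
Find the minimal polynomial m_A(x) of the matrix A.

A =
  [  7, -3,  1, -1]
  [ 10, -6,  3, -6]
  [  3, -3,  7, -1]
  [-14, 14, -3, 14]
x^4 - 22*x^3 + 180*x^2 - 648*x + 864

The characteristic polynomial is χ_A(x) = (x - 6)^3*(x - 4), so the eigenvalues are known. The minimal polynomial is
  m_A(x) = Π_λ (x − λ)^{k_λ}
where k_λ is the size of the *largest* Jordan block for λ (equivalently, the smallest k with (A − λI)^k v = 0 for every generalised eigenvector v of λ).

  λ = 4: largest Jordan block has size 1, contributing (x − 4)
  λ = 6: largest Jordan block has size 3, contributing (x − 6)^3

So m_A(x) = (x - 6)^3*(x - 4) = x^4 - 22*x^3 + 180*x^2 - 648*x + 864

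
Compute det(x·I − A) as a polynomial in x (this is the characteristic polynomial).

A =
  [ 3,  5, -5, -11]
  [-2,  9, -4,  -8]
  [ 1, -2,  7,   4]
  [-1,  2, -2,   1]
x^4 - 20*x^3 + 150*x^2 - 500*x + 625

Expanding det(x·I − A) (e.g. by cofactor expansion or by noting that A is similar to its Jordan form J, which has the same characteristic polynomial as A) gives
  χ_A(x) = x^4 - 20*x^3 + 150*x^2 - 500*x + 625
which factors as (x - 5)^4. The eigenvalues (with algebraic multiplicities) are λ = 5 with multiplicity 4.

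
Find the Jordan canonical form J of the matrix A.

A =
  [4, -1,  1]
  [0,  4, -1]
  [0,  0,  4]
J_3(4)

The characteristic polynomial is
  det(x·I − A) = x^3 - 12*x^2 + 48*x - 64 = (x - 4)^3

Eigenvalues and multiplicities (the geometric multiplicity of λ is n − rank(A − λI), which equals the number of Jordan blocks for λ):
  λ = 4: algebraic multiplicity = 3, geometric multiplicity = 1

Determining the block sizes for each eigenvalue:
  λ = 4: one block (gm = 1), so the single block has size am = 3 → block sizes [3]

Assembling the blocks gives a Jordan form
J =
  [4, 1, 0]
  [0, 4, 1]
  [0, 0, 4]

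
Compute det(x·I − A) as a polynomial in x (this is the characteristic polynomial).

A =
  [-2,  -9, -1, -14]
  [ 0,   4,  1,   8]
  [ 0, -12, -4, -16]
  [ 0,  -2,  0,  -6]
x^4 + 8*x^3 + 24*x^2 + 32*x + 16

Expanding det(x·I − A) (e.g. by cofactor expansion or by noting that A is similar to its Jordan form J, which has the same characteristic polynomial as A) gives
  χ_A(x) = x^4 + 8*x^3 + 24*x^2 + 32*x + 16
which factors as (x + 2)^4. The eigenvalues (with algebraic multiplicities) are λ = -2 with multiplicity 4.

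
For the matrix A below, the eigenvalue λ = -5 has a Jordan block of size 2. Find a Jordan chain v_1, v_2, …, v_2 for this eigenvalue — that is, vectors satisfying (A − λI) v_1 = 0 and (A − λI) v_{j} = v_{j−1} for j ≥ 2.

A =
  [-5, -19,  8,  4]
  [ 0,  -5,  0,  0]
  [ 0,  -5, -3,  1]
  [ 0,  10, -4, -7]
A Jordan chain for λ = -5 of length 2:
v_1 = (-19, 0, -5, 10)ᵀ
v_2 = (0, 1, 0, 0)ᵀ

Let N = A − (-5)·I. We want v_2 with N^2 v_2 = 0 but N^1 v_2 ≠ 0; then v_{j-1} := N · v_j for j = 2, …, 2.

Pick v_2 = (0, 1, 0, 0)ᵀ.
Then v_1 = N · v_2 = (-19, 0, -5, 10)ᵀ.

Sanity check: (A − (-5)·I) v_1 = (0, 0, 0, 0)ᵀ = 0. ✓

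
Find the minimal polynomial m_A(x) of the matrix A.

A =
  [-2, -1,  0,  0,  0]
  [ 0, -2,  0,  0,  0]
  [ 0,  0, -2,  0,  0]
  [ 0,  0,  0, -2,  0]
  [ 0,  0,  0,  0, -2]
x^2 + 4*x + 4

The characteristic polynomial is χ_A(x) = (x + 2)^5, so the eigenvalues are known. The minimal polynomial is
  m_A(x) = Π_λ (x − λ)^{k_λ}
where k_λ is the size of the *largest* Jordan block for λ (equivalently, the smallest k with (A − λI)^k v = 0 for every generalised eigenvector v of λ).

  λ = -2: largest Jordan block has size 2, contributing (x + 2)^2

So m_A(x) = (x + 2)^2 = x^2 + 4*x + 4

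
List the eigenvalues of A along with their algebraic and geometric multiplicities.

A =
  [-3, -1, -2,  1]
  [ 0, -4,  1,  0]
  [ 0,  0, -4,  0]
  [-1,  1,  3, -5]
λ = -4: alg = 4, geom = 2

Step 1 — factor the characteristic polynomial to read off the algebraic multiplicities:
  χ_A(x) = (x + 4)^4

Step 2 — compute geometric multiplicities via the rank-nullity identity g(λ) = n − rank(A − λI):
  rank(A − (-4)·I) = 2, so dim ker(A − (-4)·I) = n − 2 = 2

Summary:
  λ = -4: algebraic multiplicity = 4, geometric multiplicity = 2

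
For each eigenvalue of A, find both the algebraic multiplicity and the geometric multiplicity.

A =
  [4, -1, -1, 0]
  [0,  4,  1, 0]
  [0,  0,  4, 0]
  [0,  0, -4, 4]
λ = 4: alg = 4, geom = 2

Step 1 — factor the characteristic polynomial to read off the algebraic multiplicities:
  χ_A(x) = (x - 4)^4

Step 2 — compute geometric multiplicities via the rank-nullity identity g(λ) = n − rank(A − λI):
  rank(A − (4)·I) = 2, so dim ker(A − (4)·I) = n − 2 = 2

Summary:
  λ = 4: algebraic multiplicity = 4, geometric multiplicity = 2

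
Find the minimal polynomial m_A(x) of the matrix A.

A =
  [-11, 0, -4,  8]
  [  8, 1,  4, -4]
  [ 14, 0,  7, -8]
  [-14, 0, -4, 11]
x^2 - 4*x + 3

The characteristic polynomial is χ_A(x) = (x - 3)^2*(x - 1)^2, so the eigenvalues are known. The minimal polynomial is
  m_A(x) = Π_λ (x − λ)^{k_λ}
where k_λ is the size of the *largest* Jordan block for λ (equivalently, the smallest k with (A − λI)^k v = 0 for every generalised eigenvector v of λ).

  λ = 1: largest Jordan block has size 1, contributing (x − 1)
  λ = 3: largest Jordan block has size 1, contributing (x − 3)

So m_A(x) = (x - 3)*(x - 1) = x^2 - 4*x + 3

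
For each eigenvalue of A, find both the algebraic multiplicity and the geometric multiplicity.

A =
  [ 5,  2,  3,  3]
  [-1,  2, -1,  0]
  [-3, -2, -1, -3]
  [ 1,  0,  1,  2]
λ = 2: alg = 4, geom = 2

Step 1 — factor the characteristic polynomial to read off the algebraic multiplicities:
  χ_A(x) = (x - 2)^4

Step 2 — compute geometric multiplicities via the rank-nullity identity g(λ) = n − rank(A − λI):
  rank(A − (2)·I) = 2, so dim ker(A − (2)·I) = n − 2 = 2

Summary:
  λ = 2: algebraic multiplicity = 4, geometric multiplicity = 2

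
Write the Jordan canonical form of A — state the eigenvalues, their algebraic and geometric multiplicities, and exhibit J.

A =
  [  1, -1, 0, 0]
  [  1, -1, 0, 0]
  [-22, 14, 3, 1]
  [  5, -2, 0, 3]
J_2(0) ⊕ J_2(3)

The characteristic polynomial is
  det(x·I − A) = x^4 - 6*x^3 + 9*x^2 = x^2*(x - 3)^2

Eigenvalues and multiplicities (the geometric multiplicity of λ is n − rank(A − λI), which equals the number of Jordan blocks for λ):
  λ = 0: algebraic multiplicity = 2, geometric multiplicity = 1
  λ = 3: algebraic multiplicity = 2, geometric multiplicity = 1

Determining the block sizes for each eigenvalue:
  λ = 0: one block (gm = 1), so the single block has size am = 2 → block sizes [2]
  λ = 3: one block (gm = 1), so the single block has size am = 2 → block sizes [2]

Assembling the blocks gives a Jordan form
J =
  [0, 1, 0, 0]
  [0, 0, 0, 0]
  [0, 0, 3, 1]
  [0, 0, 0, 3]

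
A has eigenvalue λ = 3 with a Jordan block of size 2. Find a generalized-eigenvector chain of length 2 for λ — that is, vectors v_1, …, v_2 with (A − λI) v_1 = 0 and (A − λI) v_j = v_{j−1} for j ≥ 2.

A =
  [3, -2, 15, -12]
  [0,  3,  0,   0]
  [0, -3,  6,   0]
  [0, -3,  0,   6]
A Jordan chain for λ = 3 of length 2:
v_1 = (1, 0, 0, 0)ᵀ
v_2 = (0, 1, 1, 1)ᵀ

Let N = A − (3)·I. We want v_2 with N^2 v_2 = 0 but N^1 v_2 ≠ 0; then v_{j-1} := N · v_j for j = 2, …, 2.

Pick v_2 = (0, 1, 1, 1)ᵀ.
Then v_1 = N · v_2 = (1, 0, 0, 0)ᵀ.

Sanity check: (A − (3)·I) v_1 = (0, 0, 0, 0)ᵀ = 0. ✓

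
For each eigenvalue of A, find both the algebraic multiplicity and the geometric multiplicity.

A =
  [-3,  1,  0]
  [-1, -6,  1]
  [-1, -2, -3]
λ = -4: alg = 3, geom = 1

Step 1 — factor the characteristic polynomial to read off the algebraic multiplicities:
  χ_A(x) = (x + 4)^3

Step 2 — compute geometric multiplicities via the rank-nullity identity g(λ) = n − rank(A − λI):
  rank(A − (-4)·I) = 2, so dim ker(A − (-4)·I) = n − 2 = 1

Summary:
  λ = -4: algebraic multiplicity = 3, geometric multiplicity = 1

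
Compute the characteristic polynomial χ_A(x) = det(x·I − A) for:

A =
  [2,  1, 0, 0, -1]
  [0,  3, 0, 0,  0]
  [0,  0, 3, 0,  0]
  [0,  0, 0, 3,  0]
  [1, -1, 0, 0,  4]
x^5 - 15*x^4 + 90*x^3 - 270*x^2 + 405*x - 243

Expanding det(x·I − A) (e.g. by cofactor expansion or by noting that A is similar to its Jordan form J, which has the same characteristic polynomial as A) gives
  χ_A(x) = x^5 - 15*x^4 + 90*x^3 - 270*x^2 + 405*x - 243
which factors as (x - 3)^5. The eigenvalues (with algebraic multiplicities) are λ = 3 with multiplicity 5.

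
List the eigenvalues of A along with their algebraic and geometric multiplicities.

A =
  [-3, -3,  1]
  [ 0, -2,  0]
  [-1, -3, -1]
λ = -2: alg = 3, geom = 2

Step 1 — factor the characteristic polynomial to read off the algebraic multiplicities:
  χ_A(x) = (x + 2)^3

Step 2 — compute geometric multiplicities via the rank-nullity identity g(λ) = n − rank(A − λI):
  rank(A − (-2)·I) = 1, so dim ker(A − (-2)·I) = n − 1 = 2

Summary:
  λ = -2: algebraic multiplicity = 3, geometric multiplicity = 2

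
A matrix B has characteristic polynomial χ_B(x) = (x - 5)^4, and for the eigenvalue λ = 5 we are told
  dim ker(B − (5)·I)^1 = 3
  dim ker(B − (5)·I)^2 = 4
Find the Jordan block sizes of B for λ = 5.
Block sizes for λ = 5: [2, 1, 1]

From the dimensions of kernels of powers, the number of Jordan blocks of size at least j is d_j − d_{j−1} where d_j = dim ker(N^j) (with d_0 = 0). Computing the differences gives [3, 1].
The number of blocks of size exactly k is (#blocks of size ≥ k) − (#blocks of size ≥ k + 1), so the partition is: 2 block(s) of size 1, 1 block(s) of size 2.
In nonincreasing order the block sizes are [2, 1, 1].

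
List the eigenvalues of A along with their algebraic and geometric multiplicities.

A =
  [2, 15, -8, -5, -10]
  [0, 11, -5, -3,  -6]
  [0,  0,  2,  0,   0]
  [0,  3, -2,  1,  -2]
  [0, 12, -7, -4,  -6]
λ = 2: alg = 5, geom = 3

Step 1 — factor the characteristic polynomial to read off the algebraic multiplicities:
  χ_A(x) = (x - 2)^5

Step 2 — compute geometric multiplicities via the rank-nullity identity g(λ) = n − rank(A − λI):
  rank(A − (2)·I) = 2, so dim ker(A − (2)·I) = n − 2 = 3

Summary:
  λ = 2: algebraic multiplicity = 5, geometric multiplicity = 3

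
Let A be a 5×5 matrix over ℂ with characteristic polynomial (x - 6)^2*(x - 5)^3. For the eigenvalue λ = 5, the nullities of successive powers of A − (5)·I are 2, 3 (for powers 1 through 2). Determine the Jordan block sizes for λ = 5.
Block sizes for λ = 5: [2, 1]

From the dimensions of kernels of powers, the number of Jordan blocks of size at least j is d_j − d_{j−1} where d_j = dim ker(N^j) (with d_0 = 0). Computing the differences gives [2, 1].
The number of blocks of size exactly k is (#blocks of size ≥ k) − (#blocks of size ≥ k + 1), so the partition is: 1 block(s) of size 1, 1 block(s) of size 2.
In nonincreasing order the block sizes are [2, 1].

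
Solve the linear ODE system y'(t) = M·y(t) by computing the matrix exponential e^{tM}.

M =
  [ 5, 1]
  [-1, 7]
e^{tM} =
  [-t*exp(6*t) + exp(6*t), t*exp(6*t)]
  [-t*exp(6*t), t*exp(6*t) + exp(6*t)]

Strategy: write M = P · J · P⁻¹ where J is a Jordan canonical form, so e^{tM} = P · e^{tJ} · P⁻¹, and e^{tJ} can be computed block-by-block.

M has Jordan form
J =
  [6, 1]
  [0, 6]
(up to reordering of blocks).

Per-block formulas:
  For a 2×2 Jordan block J_2(6): exp(t · J_2(6)) = e^(6t)·(I + t·N), where N is the 2×2 nilpotent shift.

After assembling e^{tJ} and conjugating by P, we get:

e^{tM} =
  [-t*exp(6*t) + exp(6*t), t*exp(6*t)]
  [-t*exp(6*t), t*exp(6*t) + exp(6*t)]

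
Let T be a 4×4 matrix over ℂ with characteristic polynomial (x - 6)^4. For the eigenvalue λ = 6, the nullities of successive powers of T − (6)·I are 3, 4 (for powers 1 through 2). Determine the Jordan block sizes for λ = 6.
Block sizes for λ = 6: [2, 1, 1]

From the dimensions of kernels of powers, the number of Jordan blocks of size at least j is d_j − d_{j−1} where d_j = dim ker(N^j) (with d_0 = 0). Computing the differences gives [3, 1].
The number of blocks of size exactly k is (#blocks of size ≥ k) − (#blocks of size ≥ k + 1), so the partition is: 2 block(s) of size 1, 1 block(s) of size 2.
In nonincreasing order the block sizes are [2, 1, 1].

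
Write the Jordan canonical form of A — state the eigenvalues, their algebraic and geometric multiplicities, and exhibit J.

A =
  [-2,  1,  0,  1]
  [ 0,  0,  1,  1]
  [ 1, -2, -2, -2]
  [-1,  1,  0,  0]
J_3(-1) ⊕ J_1(-1)

The characteristic polynomial is
  det(x·I − A) = x^4 + 4*x^3 + 6*x^2 + 4*x + 1 = (x + 1)^4

Eigenvalues and multiplicities (the geometric multiplicity of λ is n − rank(A − λI), which equals the number of Jordan blocks for λ):
  λ = -1: algebraic multiplicity = 4, geometric multiplicity = 2

Determining the block sizes for each eigenvalue:
  λ = -1: with am = 4 and gm = 2, the partition is not yet determined (e.g. several partitions of 4 into 2 parts exist). Let N = A − (-1)·I. Computing rank(N^1) = 2, rank(N^2) = 1, rank(N^3) = 0; the number of blocks of size ≥ j is rank(N^{j−1}) − rank(N^j), giving [2, 1, 1]. So we have 1 block(s) of size 3, 1 block(s) of size 1 → block sizes [3, 1]

Assembling the blocks gives a Jordan form
J =
  [-1,  1,  0,  0]
  [ 0, -1,  1,  0]
  [ 0,  0, -1,  0]
  [ 0,  0,  0, -1]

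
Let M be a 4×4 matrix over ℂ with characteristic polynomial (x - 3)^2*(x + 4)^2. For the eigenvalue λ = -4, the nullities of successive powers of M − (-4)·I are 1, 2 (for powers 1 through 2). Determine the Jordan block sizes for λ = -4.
Block sizes for λ = -4: [2]

From the dimensions of kernels of powers, the number of Jordan blocks of size at least j is d_j − d_{j−1} where d_j = dim ker(N^j) (with d_0 = 0). Computing the differences gives [1, 1].
The number of blocks of size exactly k is (#blocks of size ≥ k) − (#blocks of size ≥ k + 1), so the partition is: 1 block(s) of size 2.
In nonincreasing order the block sizes are [2].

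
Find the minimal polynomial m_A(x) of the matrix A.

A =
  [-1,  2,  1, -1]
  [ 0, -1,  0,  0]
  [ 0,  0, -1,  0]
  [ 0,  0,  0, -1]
x^2 + 2*x + 1

The characteristic polynomial is χ_A(x) = (x + 1)^4, so the eigenvalues are known. The minimal polynomial is
  m_A(x) = Π_λ (x − λ)^{k_λ}
where k_λ is the size of the *largest* Jordan block for λ (equivalently, the smallest k with (A − λI)^k v = 0 for every generalised eigenvector v of λ).

  λ = -1: largest Jordan block has size 2, contributing (x + 1)^2

So m_A(x) = (x + 1)^2 = x^2 + 2*x + 1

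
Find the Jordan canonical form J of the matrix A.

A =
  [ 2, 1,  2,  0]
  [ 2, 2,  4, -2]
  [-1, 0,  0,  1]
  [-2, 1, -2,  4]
J_2(2) ⊕ J_2(2)

The characteristic polynomial is
  det(x·I − A) = x^4 - 8*x^3 + 24*x^2 - 32*x + 16 = (x - 2)^4

Eigenvalues and multiplicities (the geometric multiplicity of λ is n − rank(A − λI), which equals the number of Jordan blocks for λ):
  λ = 2: algebraic multiplicity = 4, geometric multiplicity = 2

Determining the block sizes for each eigenvalue:
  λ = 2: with am = 4 and gm = 2, the partition is not yet determined (e.g. several partitions of 4 into 2 parts exist). Let N = A − (2)·I. Computing rank(N^1) = 2, rank(N^2) = 0; the number of blocks of size ≥ j is rank(N^{j−1}) − rank(N^j), giving [2, 2]. So we have 2 block(s) of size 2 → block sizes [2, 2]

Assembling the blocks gives a Jordan form
J =
  [2, 1, 0, 0]
  [0, 2, 0, 0]
  [0, 0, 2, 1]
  [0, 0, 0, 2]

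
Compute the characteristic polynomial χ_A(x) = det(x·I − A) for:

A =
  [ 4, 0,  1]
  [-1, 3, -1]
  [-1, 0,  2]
x^3 - 9*x^2 + 27*x - 27

Expanding det(x·I − A) (e.g. by cofactor expansion or by noting that A is similar to its Jordan form J, which has the same characteristic polynomial as A) gives
  χ_A(x) = x^3 - 9*x^2 + 27*x - 27
which factors as (x - 3)^3. The eigenvalues (with algebraic multiplicities) are λ = 3 with multiplicity 3.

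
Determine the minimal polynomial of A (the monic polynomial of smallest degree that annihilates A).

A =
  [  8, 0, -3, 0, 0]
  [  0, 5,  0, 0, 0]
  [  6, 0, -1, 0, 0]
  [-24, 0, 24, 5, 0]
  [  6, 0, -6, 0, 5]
x^2 - 7*x + 10

The characteristic polynomial is χ_A(x) = (x - 5)^4*(x - 2), so the eigenvalues are known. The minimal polynomial is
  m_A(x) = Π_λ (x − λ)^{k_λ}
where k_λ is the size of the *largest* Jordan block for λ (equivalently, the smallest k with (A − λI)^k v = 0 for every generalised eigenvector v of λ).

  λ = 2: largest Jordan block has size 1, contributing (x − 2)
  λ = 5: largest Jordan block has size 1, contributing (x − 5)

So m_A(x) = (x - 5)*(x - 2) = x^2 - 7*x + 10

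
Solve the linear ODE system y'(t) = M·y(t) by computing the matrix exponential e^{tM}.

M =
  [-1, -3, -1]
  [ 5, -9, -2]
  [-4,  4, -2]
e^{tM} =
  [-t^2*exp(-4*t) + 3*t*exp(-4*t) + exp(-4*t), t^2*exp(-4*t) - 3*t*exp(-4*t), t^2*exp(-4*t)/2 - t*exp(-4*t)]
  [-t^2*exp(-4*t) + 5*t*exp(-4*t), t^2*exp(-4*t) - 5*t*exp(-4*t) + exp(-4*t), t^2*exp(-4*t)/2 - 2*t*exp(-4*t)]
  [-4*t*exp(-4*t), 4*t*exp(-4*t), 2*t*exp(-4*t) + exp(-4*t)]

Strategy: write M = P · J · P⁻¹ where J is a Jordan canonical form, so e^{tM} = P · e^{tJ} · P⁻¹, and e^{tJ} can be computed block-by-block.

M has Jordan form
J =
  [-4,  1,  0]
  [ 0, -4,  1]
  [ 0,  0, -4]
(up to reordering of blocks).

Per-block formulas:
  For a 3×3 Jordan block J_3(-4): exp(t · J_3(-4)) = e^(-4t)·(I + t·N + (t^2/2)·N^2), where N is the 3×3 nilpotent shift.

After assembling e^{tJ} and conjugating by P, we get:

e^{tM} =
  [-t^2*exp(-4*t) + 3*t*exp(-4*t) + exp(-4*t), t^2*exp(-4*t) - 3*t*exp(-4*t), t^2*exp(-4*t)/2 - t*exp(-4*t)]
  [-t^2*exp(-4*t) + 5*t*exp(-4*t), t^2*exp(-4*t) - 5*t*exp(-4*t) + exp(-4*t), t^2*exp(-4*t)/2 - 2*t*exp(-4*t)]
  [-4*t*exp(-4*t), 4*t*exp(-4*t), 2*t*exp(-4*t) + exp(-4*t)]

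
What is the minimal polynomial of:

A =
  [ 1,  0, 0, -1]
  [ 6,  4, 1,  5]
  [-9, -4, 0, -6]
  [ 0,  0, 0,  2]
x^4 - 7*x^3 + 18*x^2 - 20*x + 8

The characteristic polynomial is χ_A(x) = (x - 2)^3*(x - 1), so the eigenvalues are known. The minimal polynomial is
  m_A(x) = Π_λ (x − λ)^{k_λ}
where k_λ is the size of the *largest* Jordan block for λ (equivalently, the smallest k with (A − λI)^k v = 0 for every generalised eigenvector v of λ).

  λ = 1: largest Jordan block has size 1, contributing (x − 1)
  λ = 2: largest Jordan block has size 3, contributing (x − 2)^3

So m_A(x) = (x - 2)^3*(x - 1) = x^4 - 7*x^3 + 18*x^2 - 20*x + 8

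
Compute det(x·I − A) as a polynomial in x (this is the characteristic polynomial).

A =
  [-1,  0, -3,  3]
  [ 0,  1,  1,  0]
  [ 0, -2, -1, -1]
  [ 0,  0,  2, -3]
x^4 + 4*x^3 + 6*x^2 + 4*x + 1

Expanding det(x·I − A) (e.g. by cofactor expansion or by noting that A is similar to its Jordan form J, which has the same characteristic polynomial as A) gives
  χ_A(x) = x^4 + 4*x^3 + 6*x^2 + 4*x + 1
which factors as (x + 1)^4. The eigenvalues (with algebraic multiplicities) are λ = -1 with multiplicity 4.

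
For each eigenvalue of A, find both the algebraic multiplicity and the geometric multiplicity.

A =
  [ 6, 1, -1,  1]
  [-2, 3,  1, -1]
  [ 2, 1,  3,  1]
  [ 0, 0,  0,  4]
λ = 4: alg = 4, geom = 3

Step 1 — factor the characteristic polynomial to read off the algebraic multiplicities:
  χ_A(x) = (x - 4)^4

Step 2 — compute geometric multiplicities via the rank-nullity identity g(λ) = n − rank(A − λI):
  rank(A − (4)·I) = 1, so dim ker(A − (4)·I) = n − 1 = 3

Summary:
  λ = 4: algebraic multiplicity = 4, geometric multiplicity = 3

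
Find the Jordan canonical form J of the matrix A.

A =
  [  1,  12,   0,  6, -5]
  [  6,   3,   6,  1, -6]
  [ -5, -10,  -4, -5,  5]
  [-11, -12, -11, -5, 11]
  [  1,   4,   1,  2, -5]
J_3(-4) ⊕ J_1(1) ⊕ J_1(1)

The characteristic polynomial is
  det(x·I − A) = x^5 + 10*x^4 + 25*x^3 - 20*x^2 - 80*x + 64 = (x - 1)^2*(x + 4)^3

Eigenvalues and multiplicities (the geometric multiplicity of λ is n − rank(A − λI), which equals the number of Jordan blocks for λ):
  λ = -4: algebraic multiplicity = 3, geometric multiplicity = 1
  λ = 1: algebraic multiplicity = 2, geometric multiplicity = 2

Determining the block sizes for each eigenvalue:
  λ = -4: one block (gm = 1), so the single block has size am = 3 → block sizes [3]
  λ = 1: gm = am = 2, so every block has size 1 → block sizes [1, 1]

Assembling the blocks gives a Jordan form
J =
  [-4,  1,  0, 0, 0]
  [ 0, -4,  1, 0, 0]
  [ 0,  0, -4, 0, 0]
  [ 0,  0,  0, 1, 0]
  [ 0,  0,  0, 0, 1]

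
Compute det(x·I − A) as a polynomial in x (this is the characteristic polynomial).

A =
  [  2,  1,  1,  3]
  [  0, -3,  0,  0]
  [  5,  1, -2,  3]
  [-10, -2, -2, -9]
x^4 + 12*x^3 + 54*x^2 + 108*x + 81

Expanding det(x·I − A) (e.g. by cofactor expansion or by noting that A is similar to its Jordan form J, which has the same characteristic polynomial as A) gives
  χ_A(x) = x^4 + 12*x^3 + 54*x^2 + 108*x + 81
which factors as (x + 3)^4. The eigenvalues (with algebraic multiplicities) are λ = -3 with multiplicity 4.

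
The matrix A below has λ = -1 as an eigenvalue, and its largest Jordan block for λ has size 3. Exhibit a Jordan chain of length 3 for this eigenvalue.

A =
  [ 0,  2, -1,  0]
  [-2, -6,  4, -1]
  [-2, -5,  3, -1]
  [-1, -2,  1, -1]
A Jordan chain for λ = -1 of length 3:
v_1 = (-1, 1, 1, 1)ᵀ
v_2 = (1, -2, -2, -1)ᵀ
v_3 = (1, 0, 0, 0)ᵀ

Let N = A − (-1)·I. We want v_3 with N^3 v_3 = 0 but N^2 v_3 ≠ 0; then v_{j-1} := N · v_j for j = 3, …, 2.

Pick v_3 = (1, 0, 0, 0)ᵀ.
Then v_2 = N · v_3 = (1, -2, -2, -1)ᵀ.
Then v_1 = N · v_2 = (-1, 1, 1, 1)ᵀ.

Sanity check: (A − (-1)·I) v_1 = (0, 0, 0, 0)ᵀ = 0. ✓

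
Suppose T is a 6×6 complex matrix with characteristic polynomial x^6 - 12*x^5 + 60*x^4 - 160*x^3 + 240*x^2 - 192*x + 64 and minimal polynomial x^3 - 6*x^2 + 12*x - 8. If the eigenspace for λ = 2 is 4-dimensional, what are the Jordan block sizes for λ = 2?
Block sizes for λ = 2: [3, 1, 1, 1]

Step 1 — from the characteristic polynomial, algebraic multiplicity of λ = 2 is 6. From dim ker(T − (2)·I) = 4, there are exactly 4 Jordan blocks for λ = 2.
Step 2 — from the minimal polynomial, the factor (x − 2)^3 tells us the largest block for λ = 2 has size 3.
Step 3 — with total size 6, 4 blocks, and largest block 3, the block sizes (in nonincreasing order) are [3, 1, 1, 1].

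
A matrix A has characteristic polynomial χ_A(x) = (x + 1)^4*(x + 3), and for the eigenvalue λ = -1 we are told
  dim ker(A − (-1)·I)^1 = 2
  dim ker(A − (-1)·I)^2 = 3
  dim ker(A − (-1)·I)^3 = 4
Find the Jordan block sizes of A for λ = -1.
Block sizes for λ = -1: [3, 1]

From the dimensions of kernels of powers, the number of Jordan blocks of size at least j is d_j − d_{j−1} where d_j = dim ker(N^j) (with d_0 = 0). Computing the differences gives [2, 1, 1].
The number of blocks of size exactly k is (#blocks of size ≥ k) − (#blocks of size ≥ k + 1), so the partition is: 1 block(s) of size 1, 1 block(s) of size 3.
In nonincreasing order the block sizes are [3, 1].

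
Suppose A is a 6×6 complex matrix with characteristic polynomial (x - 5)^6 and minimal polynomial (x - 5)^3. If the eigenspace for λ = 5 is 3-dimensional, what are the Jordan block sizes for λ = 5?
Block sizes for λ = 5: [3, 2, 1]

Step 1 — from the characteristic polynomial, algebraic multiplicity of λ = 5 is 6. From dim ker(A − (5)·I) = 3, there are exactly 3 Jordan blocks for λ = 5.
Step 2 — from the minimal polynomial, the factor (x − 5)^3 tells us the largest block for λ = 5 has size 3.
Step 3 — with total size 6, 3 blocks, and largest block 3, the block sizes (in nonincreasing order) are [3, 2, 1].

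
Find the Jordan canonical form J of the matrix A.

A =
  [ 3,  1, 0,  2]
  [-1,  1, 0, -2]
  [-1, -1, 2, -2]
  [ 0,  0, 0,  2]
J_2(2) ⊕ J_1(2) ⊕ J_1(2)

The characteristic polynomial is
  det(x·I − A) = x^4 - 8*x^3 + 24*x^2 - 32*x + 16 = (x - 2)^4

Eigenvalues and multiplicities (the geometric multiplicity of λ is n − rank(A − λI), which equals the number of Jordan blocks for λ):
  λ = 2: algebraic multiplicity = 4, geometric multiplicity = 3

Determining the block sizes for each eigenvalue:
  λ = 2: 3 blocks summing to 4 forces exactly one block of size 2 and the rest size 1 → block sizes [2, 1, 1]

Assembling the blocks gives a Jordan form
J =
  [2, 1, 0, 0]
  [0, 2, 0, 0]
  [0, 0, 2, 0]
  [0, 0, 0, 2]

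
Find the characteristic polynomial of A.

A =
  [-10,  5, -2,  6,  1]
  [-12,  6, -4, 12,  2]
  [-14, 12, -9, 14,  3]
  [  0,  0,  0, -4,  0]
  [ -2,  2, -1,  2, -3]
x^5 + 20*x^4 + 160*x^3 + 640*x^2 + 1280*x + 1024

Expanding det(x·I − A) (e.g. by cofactor expansion or by noting that A is similar to its Jordan form J, which has the same characteristic polynomial as A) gives
  χ_A(x) = x^5 + 20*x^4 + 160*x^3 + 640*x^2 + 1280*x + 1024
which factors as (x + 4)^5. The eigenvalues (with algebraic multiplicities) are λ = -4 with multiplicity 5.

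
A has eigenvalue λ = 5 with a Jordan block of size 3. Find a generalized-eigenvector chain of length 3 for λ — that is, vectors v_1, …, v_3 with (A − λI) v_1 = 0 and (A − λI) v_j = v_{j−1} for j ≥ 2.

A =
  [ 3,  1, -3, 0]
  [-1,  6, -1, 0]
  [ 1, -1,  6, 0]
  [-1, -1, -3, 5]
A Jordan chain for λ = 5 of length 3:
v_1 = (2, 1, -1, 1)ᵀ
v_2 = (1, 1, -1, -1)ᵀ
v_3 = (0, 1, 0, 0)ᵀ

Let N = A − (5)·I. We want v_3 with N^3 v_3 = 0 but N^2 v_3 ≠ 0; then v_{j-1} := N · v_j for j = 3, …, 2.

Pick v_3 = (0, 1, 0, 0)ᵀ.
Then v_2 = N · v_3 = (1, 1, -1, -1)ᵀ.
Then v_1 = N · v_2 = (2, 1, -1, 1)ᵀ.

Sanity check: (A − (5)·I) v_1 = (0, 0, 0, 0)ᵀ = 0. ✓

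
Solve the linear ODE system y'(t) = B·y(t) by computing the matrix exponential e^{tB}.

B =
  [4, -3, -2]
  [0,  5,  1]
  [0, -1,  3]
e^{tB} =
  [exp(4*t), -t^2*exp(4*t)/2 - 3*t*exp(4*t), -t^2*exp(4*t)/2 - 2*t*exp(4*t)]
  [0, t*exp(4*t) + exp(4*t), t*exp(4*t)]
  [0, -t*exp(4*t), -t*exp(4*t) + exp(4*t)]

Strategy: write B = P · J · P⁻¹ where J is a Jordan canonical form, so e^{tB} = P · e^{tJ} · P⁻¹, and e^{tJ} can be computed block-by-block.

B has Jordan form
J =
  [4, 1, 0]
  [0, 4, 1]
  [0, 0, 4]
(up to reordering of blocks).

Per-block formulas:
  For a 3×3 Jordan block J_3(4): exp(t · J_3(4)) = e^(4t)·(I + t·N + (t^2/2)·N^2), where N is the 3×3 nilpotent shift.

After assembling e^{tJ} and conjugating by P, we get:

e^{tB} =
  [exp(4*t), -t^2*exp(4*t)/2 - 3*t*exp(4*t), -t^2*exp(4*t)/2 - 2*t*exp(4*t)]
  [0, t*exp(4*t) + exp(4*t), t*exp(4*t)]
  [0, -t*exp(4*t), -t*exp(4*t) + exp(4*t)]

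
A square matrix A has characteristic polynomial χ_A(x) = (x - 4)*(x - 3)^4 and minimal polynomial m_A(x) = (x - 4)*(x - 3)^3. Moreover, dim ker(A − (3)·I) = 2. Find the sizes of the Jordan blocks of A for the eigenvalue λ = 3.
Block sizes for λ = 3: [3, 1]

Step 1 — from the characteristic polynomial, algebraic multiplicity of λ = 3 is 4. From dim ker(A − (3)·I) = 2, there are exactly 2 Jordan blocks for λ = 3.
Step 2 — from the minimal polynomial, the factor (x − 3)^3 tells us the largest block for λ = 3 has size 3.
Step 3 — with total size 4, 2 blocks, and largest block 3, the block sizes (in nonincreasing order) are [3, 1].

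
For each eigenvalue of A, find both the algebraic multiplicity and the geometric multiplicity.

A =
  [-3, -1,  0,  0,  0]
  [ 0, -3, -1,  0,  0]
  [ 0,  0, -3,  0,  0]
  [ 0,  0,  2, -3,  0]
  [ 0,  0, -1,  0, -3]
λ = -3: alg = 5, geom = 3

Step 1 — factor the characteristic polynomial to read off the algebraic multiplicities:
  χ_A(x) = (x + 3)^5

Step 2 — compute geometric multiplicities via the rank-nullity identity g(λ) = n − rank(A − λI):
  rank(A − (-3)·I) = 2, so dim ker(A − (-3)·I) = n − 2 = 3

Summary:
  λ = -3: algebraic multiplicity = 5, geometric multiplicity = 3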